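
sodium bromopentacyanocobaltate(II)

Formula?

Na4[CoBr(CN)5]

Ligands: 1 bromo (Br, -1), 5 cyano (CN, -1). Ligand charge sum = -6.
Charge balance with sodium (+1) requires 1 complex ion per 4 sodium.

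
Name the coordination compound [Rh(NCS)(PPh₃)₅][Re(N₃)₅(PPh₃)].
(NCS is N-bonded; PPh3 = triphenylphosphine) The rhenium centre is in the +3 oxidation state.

Both ions are complex: the cation is named first with the plain metal name, the anion second with the -ate form; each ion's ligands are alphabetised independently.
Re is given as +3; the anion's ligand charges sum to -5, so the complex anion is 2−.
A 1:1 salt means the cation carries the equal and opposite charge, 2+.
Cation: ligand charges sum to -1; for the ion to be 2+, Rh = +3.

isothiocyanatopentakis(triphenylphosphine)rhodium(III) pentaazido(triphenylphosphine)rhenate(III)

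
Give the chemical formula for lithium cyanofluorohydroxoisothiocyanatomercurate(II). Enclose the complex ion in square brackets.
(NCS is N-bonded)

Li2[Hg(CN)F(NCS)(OH)]

Ligands: 1 cyano (CN, -1), 1 fluoro (F, -1), 1 isothiocyanato (NCS, -1), 1 hydroxo (OH, -1). Ligand charge sum = -4.
Charge balance with lithium (+1) requires 1 complex ion per 2 lithium.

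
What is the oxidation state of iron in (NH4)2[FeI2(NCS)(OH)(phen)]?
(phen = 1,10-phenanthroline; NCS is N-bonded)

2 ammonium outside the brackets (+1 each) → the complex ion is 2−.
Ligand charges: 1×phen neutral; 2×I = -2; 1×NCS = -1; 1×OH = -1; sum -4.
Fe + (-4) = 2− ⇒ Fe is +2.

+2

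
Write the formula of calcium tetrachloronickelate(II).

Ca[NiCl4]

Ligands: 4 chloro (Cl, -1). Ligand charge sum = -4.
With Ni in oxidation state +2, the complex ion is [Ni...]^2−.
Charge balance with calcium (+2) requires 1 complex ion per 1 calcium.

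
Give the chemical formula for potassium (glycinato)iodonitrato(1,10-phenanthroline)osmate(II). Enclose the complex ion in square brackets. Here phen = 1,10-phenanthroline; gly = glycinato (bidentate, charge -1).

K[Os(gly)I(NO3)(phen)]

Ligands: 1 iodo (I, -1), 1 1,10-phenanthroline (phen, neutral), 1 nitrato (NO3, -1), 1 glycinato (gly, -1). Ligand charge sum = -3.
With Os in oxidation state +2, the complex ion is [Os...]^1−.
Charge balance with potassium (+1) requires 1 complex ion per 1 potassium.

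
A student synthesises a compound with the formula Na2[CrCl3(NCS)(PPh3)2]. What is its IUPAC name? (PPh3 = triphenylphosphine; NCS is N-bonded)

The 2 sodium counter-ions carry a total charge of +2, so each complex ion is 2−.
Ligand charges: 2×triphenylphosphine (neutral), 3×chloro (-1 each), 1×isothiocyanato (-1 each); total -4. So Cr + (-4) = 2−, giving Cr = +2.
Ligands are named alphabetically: chloro before isothiocyanato before triphenylphosphine.
The complex ion is anionic, so chromium takes the -ate form chromate(II).

sodium trichloroisothiocyanatobis(triphenylphosphine)chromate(II)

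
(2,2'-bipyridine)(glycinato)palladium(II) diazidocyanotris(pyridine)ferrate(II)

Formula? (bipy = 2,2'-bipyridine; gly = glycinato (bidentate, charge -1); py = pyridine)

[Pd(bipy)(gly)][Fe(CN)(N3)2(py)3]

Cation [Pd…]: ligand charges -1, Pd(II) ⇒ ion charge 1+.
Anion [Fe…]: ligand charges -3, Fe(II) ⇒ ion charge 1−.
One 1+ cation balances one 1− anion.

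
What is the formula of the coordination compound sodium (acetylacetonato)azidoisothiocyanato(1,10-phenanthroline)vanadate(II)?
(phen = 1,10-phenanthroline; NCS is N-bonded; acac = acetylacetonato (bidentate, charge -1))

Ligands: 1 1,10-phenanthroline (phen, neutral), 1 azido (N3, -1), 1 isothiocyanato (NCS, -1), 1 acetylacetonato (acac, -1). Ligand charge sum = -3.
With V in oxidation state +2, the complex ion is [V...]^1−.
Charge balance with sodium (+1) requires 1 complex ion per 1 sodium.

Na[V(acac)(N3)(NCS)(phen)]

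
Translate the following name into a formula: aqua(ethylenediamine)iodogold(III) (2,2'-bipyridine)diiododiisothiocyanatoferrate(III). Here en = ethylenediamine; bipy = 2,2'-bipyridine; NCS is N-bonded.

[Au(en)(H2O)I][Fe(bipy)I2(NCS)2]2

Cation [Au…]: ligand charges -1, Au(III) ⇒ ion charge 2+.
Anion [Fe…]: ligand charges -4, Fe(III) ⇒ ion charge 1−.
One 2+ cation requires 2 of the 1− anion.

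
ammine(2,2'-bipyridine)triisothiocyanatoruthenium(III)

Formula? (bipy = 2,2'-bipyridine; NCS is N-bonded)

[Ru(bipy)(NCS)3(NH3)]

Ligands: 1 ammine (NH3, neutral), 1 2,2'-bipyridine (bipy, neutral), 3 isothiocyanato (NCS, -1). Ligand charge sum = -3.
With Ru in oxidation state +3, the complex ion is [Ru...].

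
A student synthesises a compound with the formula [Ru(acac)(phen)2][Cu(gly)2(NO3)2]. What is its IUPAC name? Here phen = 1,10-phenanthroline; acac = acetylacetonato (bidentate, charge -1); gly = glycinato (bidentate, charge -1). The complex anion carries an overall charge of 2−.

(acetylacetonato)bis(1,10-phenanthroline)ruthenium(III) bis(glycinato)dinitratocuprate(II)

Both ions are complex: the cation is named first with the plain metal name, the anion second with the -ate form; each ion's ligands are alphabetised independently.
The complex anion is given as 2−; its ligand charges sum to -4, so Cu = +2.
A 1:1 salt means the cation carries the equal and opposite charge, 2+.
Cation: ligand charges sum to -1; for the ion to be 2+, Ru = +3.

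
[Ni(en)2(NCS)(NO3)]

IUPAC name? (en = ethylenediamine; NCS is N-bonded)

There is no counter-ion, so the complex is neutral overall.
Ligand charges: 2×ethylenediamine (neutral), 1×nitrato (-1 each), 1×isothiocyanato (-1 each); total -2. So Ni + (-2) = 0, giving Ni = +2.
Ligands are named alphabetically: ethylenediamine before isothiocyanato before nitrato.

bis(ethylenediamine)isothiocyanatonitratonickel(II)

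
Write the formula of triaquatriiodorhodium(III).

[Rh(H2O)3I3]

Ligands: 3 iodo (I, -1), 3 aqua (H2O, neutral). Ligand charge sum = -3.
With Rh in oxidation state +3, the complex ion is [Rh...].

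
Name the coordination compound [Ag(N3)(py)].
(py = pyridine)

There is no counter-ion, so the complex is neutral overall.
Ligand charges: 1×azido (-1 each), 1×pyridine (neutral); total -1. So Ag + (-1) = 0, giving Ag = +1.
Ligands are named alphabetically: azido before pyridine.

azido(pyridine)silver(I)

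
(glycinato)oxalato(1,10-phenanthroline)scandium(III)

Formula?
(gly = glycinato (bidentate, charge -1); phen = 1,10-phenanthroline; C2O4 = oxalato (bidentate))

Ligands: 1 glycinato (gly, -1), 1 1,10-phenanthroline (phen, neutral), 1 oxalato (C2O4, -2). Ligand charge sum = -3.
With Sc in oxidation state +3, the complex ion is [Sc...].

[Sc(C2O4)(gly)(phen)]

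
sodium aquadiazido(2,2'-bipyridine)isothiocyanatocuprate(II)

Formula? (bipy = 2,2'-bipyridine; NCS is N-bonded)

Ligands: 1 aqua (H2O, neutral), 2 azido (N3, -1), 1 2,2'-bipyridine (bipy, neutral), 1 isothiocyanato (NCS, -1). Ligand charge sum = -3.
Charge balance with sodium (+1) requires 1 complex ion per 1 sodium.

Na[Cu(bipy)(H2O)(N3)2(NCS)]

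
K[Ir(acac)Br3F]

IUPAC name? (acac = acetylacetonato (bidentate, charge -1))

The 1 potassium counter-ion carries a total charge of +1, so each complex ion is 1−.
Ligand charges: 1×acetylacetonato (-1 each), 3×bromo (-1 each), 1×fluoro (-1 each); total -5. So Ir + (-5) = 1−, giving Ir = +4.
The complex ion is anionic, so iridium takes the -ate form iridate(IV).

potassium (acetylacetonato)tribromofluoroiridate(IV)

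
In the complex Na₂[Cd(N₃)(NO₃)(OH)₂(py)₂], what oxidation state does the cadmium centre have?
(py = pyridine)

+2

2 sodium outside the brackets (+1 each) → the complex ion is 2−.
Ligand charges: 1×NO3 = -1; 1×N3 = -1; 2×OH = -2; 2×py neutral; sum -4.
Cd + (-4) = 2− ⇒ Cd is +2.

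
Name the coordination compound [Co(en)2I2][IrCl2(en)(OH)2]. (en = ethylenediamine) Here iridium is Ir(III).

Both ions are complex: the cation is named first with the plain metal name, the anion second with the -ate form; each ion's ligands are alphabetised independently.
Ir is given as +3; the anion's ligand charges sum to -4, so the complex anion is 1−.
A 1:1 salt means the cation carries the equal and opposite charge, 1+.
Cation: ligand charges sum to -2; for the ion to be 1+, Co = +3.

bis(ethylenediamine)diiodocobalt(III) dichloro(ethylenediamine)dihydroxoiridate(III)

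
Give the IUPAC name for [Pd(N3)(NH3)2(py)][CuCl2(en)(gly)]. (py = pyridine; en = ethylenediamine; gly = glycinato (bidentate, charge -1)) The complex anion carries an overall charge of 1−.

The complex anion is given as 1−; its ligand charges sum to -3, so Cu = +2.
A 1:1 salt means the cation carries the equal and opposite charge, 1+.
Cation: ligand charges sum to -1; for the ion to be 1+, Pd = +2.

diammineazido(pyridine)palladium(II) dichloro(ethylenediamine)(glycinato)cuprate(II)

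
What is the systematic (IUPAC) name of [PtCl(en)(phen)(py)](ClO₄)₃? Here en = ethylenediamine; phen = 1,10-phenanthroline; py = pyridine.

The 3 perchlorate counter-ions carry a total charge of -3, so each complex ion is 3+.
Ligand charges: 1×chloro (-1 each), 1×ethylenediamine (neutral), 1×1,10-phenanthroline (neutral), 1×pyridine (neutral); total -1. So Pt + (-1) = 3+, giving Pt = +4.
Ligands are named alphabetically: chloro before ethylenediamine before phenanthroline before pyridine.

chloro(ethylenediamine)(1,10-phenanthroline)(pyridine)platinum(IV) perchlorate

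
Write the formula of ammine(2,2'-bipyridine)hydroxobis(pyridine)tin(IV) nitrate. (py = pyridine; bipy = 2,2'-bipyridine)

Ligands: 1 ammine (NH3, neutral), 1 hydroxo (OH, -1), 2 pyridine (py, neutral), 1 2,2'-bipyridine (bipy, neutral). Ligand charge sum = -1.
With Sn in oxidation state +4, the complex ion is [Sn...]^3+.
Charge balance with nitrate (-1) requires 1 complex ion per 3 nitrate.

[Sn(bipy)(NH3)(OH)(py)2](NO3)3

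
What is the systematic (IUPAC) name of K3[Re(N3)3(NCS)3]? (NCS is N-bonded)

The 3 potassium counter-ions carry a total charge of +3, so each complex ion is 3−.
Ligand charges: 3×isothiocyanato (-1 each), 3×azido (-1 each); total -6. So Re + (-6) = 3−, giving Re = +3.
Ligands are named alphabetically: azido before isothiocyanato.
The complex ion is anionic, so rhenium takes the -ate form rhenate(III).

potassium triazidotriisothiocyanatorhenate(III)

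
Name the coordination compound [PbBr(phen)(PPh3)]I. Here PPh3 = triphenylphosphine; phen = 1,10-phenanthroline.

bromo(1,10-phenanthroline)(triphenylphosphine)lead(II) iodide

The 1 iodide counter-ion carries a total charge of -1, so each complex ion is 1+.
Ligand charges: 1×triphenylphosphine (neutral), 1×bromo (-1 each), 1×1,10-phenanthroline (neutral); total -1. So Pb + (-1) = 1+, giving Pb = +2.
Ligands are named alphabetically: bromo before phenanthroline before triphenylphosphine.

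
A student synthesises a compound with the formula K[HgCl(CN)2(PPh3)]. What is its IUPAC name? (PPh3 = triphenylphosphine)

The 1 potassium counter-ion carries a total charge of +1, so each complex ion is 1−.
Ligand charges: 1×triphenylphosphine (neutral), 1×chloro (-1 each), 2×cyano (-1 each); total -3. So Hg + (-3) = 1−, giving Hg = +2.
Ligands are named alphabetically: chloro before cyano before triphenylphosphine.
The complex ion is anionic, so mercury takes the -ate form mercurate(II).

potassium chlorodicyano(triphenylphosphine)mercurate(II)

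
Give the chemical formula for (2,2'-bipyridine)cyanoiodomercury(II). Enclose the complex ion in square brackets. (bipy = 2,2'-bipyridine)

Ligands: 1 cyano (CN, -1), 1 2,2'-bipyridine (bipy, neutral), 1 iodo (I, -1). Ligand charge sum = -2.
With Hg in oxidation state +2, the complex ion is [Hg...].

[Hg(bipy)(CN)I]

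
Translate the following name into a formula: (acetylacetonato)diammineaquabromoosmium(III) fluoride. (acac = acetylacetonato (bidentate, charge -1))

Ligands: 1 acetylacetonato (acac, -1), 1 bromo (Br, -1), 1 aqua (H2O, neutral), 2 ammine (NH3, neutral). Ligand charge sum = -2.
Charge balance with fluoride (-1) requires 1 complex ion per 1 fluoride.

[Os(acac)Br(H2O)(NH3)2]F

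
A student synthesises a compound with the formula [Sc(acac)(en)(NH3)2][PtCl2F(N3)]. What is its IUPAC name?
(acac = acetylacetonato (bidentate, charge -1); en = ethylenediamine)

(acetylacetonato)diammine(ethylenediamine)scandium(III) azidodichlorofluoroplatinate(II)

Both ions are complex: the cation is named first with the plain metal name, the anion second with the -ate form; each ion's ligands are alphabetised independently.
Scandium is always +3 in its complexes; the cation's ligand charges sum to -1, so the complex cation is 2+.
A 1:1 salt means the anion carries the equal and opposite charge, 2−.
Anion: ligand charges sum to -4; for the ion to be 2−, Pt = +2.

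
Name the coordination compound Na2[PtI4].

The 2 sodium counter-ions carry a total charge of +2, so each complex ion is 2−.
Ligand charges: 4×iodo (-1 each); total -4. So Pt + (-4) = 2−, giving Pt = +2.
The complex ion is anionic, so platinum takes the -ate form platinate(II).

sodium tetraiodoplatinate(II)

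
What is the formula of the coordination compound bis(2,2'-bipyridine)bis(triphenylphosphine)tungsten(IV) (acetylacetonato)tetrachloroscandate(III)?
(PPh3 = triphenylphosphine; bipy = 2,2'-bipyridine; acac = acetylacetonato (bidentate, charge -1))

[W(bipy)2(PPh3)2][Sc(acac)Cl4]2

Cation [W…]: ligand charges 0, W(IV) ⇒ ion charge 4+.
Anion [Sc…]: ligand charges -5, Sc(III) ⇒ ion charge 2−.
One 4+ cation requires 2 of the 2− anion.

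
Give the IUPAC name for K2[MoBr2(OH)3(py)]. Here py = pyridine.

The 2 potassium counter-ions carry a total charge of +2, so each complex ion is 2−.
Ligand charges: 2×bromo (-1 each), 3×hydroxo (-1 each), 1×pyridine (neutral); total -5. So Mo + (-5) = 2−, giving Mo = +3.
Ligands are named alphabetically: bromo before hydroxo before pyridine.
The complex ion is anionic, so molybdenum takes the -ate form molybdate(III).

potassium dibromotrihydroxo(pyridine)molybdate(III)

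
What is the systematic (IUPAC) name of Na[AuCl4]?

sodium tetrachloroaurate(III)

The 1 sodium counter-ion carries a total charge of +1, so each complex ion is 1−.
Ligand charges: 4×chloro (-1 each); total -4. So Au + (-4) = 1−, giving Au = +3.
The complex ion is anionic, so gold takes the -ate form aurate(III).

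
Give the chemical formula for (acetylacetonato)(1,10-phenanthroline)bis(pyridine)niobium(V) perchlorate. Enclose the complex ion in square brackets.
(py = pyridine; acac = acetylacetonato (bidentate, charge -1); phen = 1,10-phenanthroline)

[Nb(acac)(phen)(py)2](ClO4)4

Ligands: 2 pyridine (py, neutral), 1 acetylacetonato (acac, -1), 1 1,10-phenanthroline (phen, neutral). Ligand charge sum = -1.
Charge balance with perchlorate (-1) requires 1 complex ion per 4 perchlorate.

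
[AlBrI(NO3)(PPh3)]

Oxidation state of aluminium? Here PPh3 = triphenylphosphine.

No counter-ion: the bracketed complex is neutral.
Ligand charges: 1×I = -1; 1×Br = -1; 1×NO3 = -1; 1×PPh3 neutral; sum -3.
Al + (-3) = 0 ⇒ Al is +3.

+3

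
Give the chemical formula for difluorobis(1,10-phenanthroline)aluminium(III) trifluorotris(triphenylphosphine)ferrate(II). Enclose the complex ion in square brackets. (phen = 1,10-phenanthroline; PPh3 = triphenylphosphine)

[AlF2(phen)2][FeF3(PPh3)3]

Cation [Al…]: ligand charges -2, Al(III) ⇒ ion charge 1+.
Anion [Fe…]: ligand charges -3, Fe(II) ⇒ ion charge 1−.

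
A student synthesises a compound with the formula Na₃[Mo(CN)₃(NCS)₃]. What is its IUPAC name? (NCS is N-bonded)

The 3 sodium counter-ions carry a total charge of +3, so each complex ion is 3−.
Ligand charges: 3×isothiocyanato (-1 each), 3×cyano (-1 each); total -6. So Mo + (-6) = 3−, giving Mo = +3.
Ligands are named alphabetically: cyano before isothiocyanato.
The complex ion is anionic, so molybdenum takes the -ate form molybdate(III).

sodium tricyanotriisothiocyanatomolybdate(III)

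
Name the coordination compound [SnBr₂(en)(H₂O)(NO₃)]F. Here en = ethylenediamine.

aquadibromo(ethylenediamine)nitratotin(IV) fluoride

The 1 fluoride counter-ion carries a total charge of -1, so each complex ion is 1+.
Ligand charges: 1×ethylenediamine (neutral), 1×aqua (neutral), 1×nitrato (-1 each), 2×bromo (-1 each); total -3. So Sn + (-3) = 1+, giving Sn = +4.
Ligands are named alphabetically: aqua before bromo before ethylenediamine before nitrato.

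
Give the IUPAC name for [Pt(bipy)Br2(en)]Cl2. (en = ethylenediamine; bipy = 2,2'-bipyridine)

(2,2'-bipyridine)dibromo(ethylenediamine)platinum(IV) chloride

The 2 chloride counter-ions carry a total charge of -2, so each complex ion is 2+.
Ligand charges: 2×bromo (-1 each), 1×ethylenediamine (neutral), 1×2,2'-bipyridine (neutral); total -2. So Pt + (-2) = 2+, giving Pt = +4.
Ligands are named alphabetically: bipyridine before bromo before ethylenediamine.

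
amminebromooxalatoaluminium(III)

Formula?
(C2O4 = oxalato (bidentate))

[AlBr(C2O4)(NH3)]

Ligands: 1 oxalato (C2O4, -2), 1 ammine (NH3, neutral), 1 bromo (Br, -1). Ligand charge sum = -3.
With Al in oxidation state +3, the complex ion is [Al...].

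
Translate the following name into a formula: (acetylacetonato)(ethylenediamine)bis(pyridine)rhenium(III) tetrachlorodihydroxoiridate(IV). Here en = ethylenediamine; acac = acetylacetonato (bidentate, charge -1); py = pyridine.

Cation [Re…]: ligand charges -1, Re(III) ⇒ ion charge 2+.
Anion [Ir…]: ligand charges -6, Ir(IV) ⇒ ion charge 2−.

[Re(acac)(en)(py)2][IrCl4(OH)2]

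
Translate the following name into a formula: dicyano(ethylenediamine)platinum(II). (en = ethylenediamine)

Ligands: 1 ethylenediamine (en, neutral), 2 cyano (CN, -1). Ligand charge sum = -2.
With Pt in oxidation state +2, the complex ion is [Pt...].

[Pt(CN)2(en)]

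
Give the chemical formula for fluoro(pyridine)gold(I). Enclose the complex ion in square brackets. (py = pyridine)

Ligands: 1 fluoro (F, -1), 1 pyridine (py, neutral). Ligand charge sum = -1.
With Au in oxidation state +1, the complex ion is [Au...].

[AuF(py)]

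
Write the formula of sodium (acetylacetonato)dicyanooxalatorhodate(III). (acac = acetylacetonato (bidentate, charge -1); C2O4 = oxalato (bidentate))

Na2[Rh(acac)(C2O4)(CN)2]

Ligands: 1 acetylacetonato (acac, -1), 1 oxalato (C2O4, -2), 2 cyano (CN, -1). Ligand charge sum = -5.
Charge balance with sodium (+1) requires 1 complex ion per 2 sodium.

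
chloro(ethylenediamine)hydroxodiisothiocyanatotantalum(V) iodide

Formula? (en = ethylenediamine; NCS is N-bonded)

Ligands: 1 hydroxo (OH, -1), 1 ethylenediamine (en, neutral), 2 isothiocyanato (NCS, -1), 1 chloro (Cl, -1). Ligand charge sum = -4.
With Ta in oxidation state +5, the complex ion is [Ta...]^1+.
Charge balance with iodide (-1) requires 1 complex ion per 1 iodide.

[TaCl(en)(NCS)2(OH)]I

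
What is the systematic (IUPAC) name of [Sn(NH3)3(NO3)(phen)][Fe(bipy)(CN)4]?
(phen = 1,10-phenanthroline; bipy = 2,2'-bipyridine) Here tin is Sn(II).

triamminenitrato(1,10-phenanthroline)tin(II) (2,2'-bipyridine)tetracyanoferrate(III)

Both ions are complex: the cation is named first with the plain metal name, the anion second with the -ate form; each ion's ligands are alphabetised independently.
Sn is given as +2; the cation's ligand charges sum to -1, so the complex cation is 1+.
A 1:1 salt means the anion carries the equal and opposite charge, 1−.
Anion: ligand charges sum to -4; for the ion to be 1−, Fe = +3.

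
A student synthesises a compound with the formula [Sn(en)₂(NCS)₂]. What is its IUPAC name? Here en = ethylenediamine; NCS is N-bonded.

bis(ethylenediamine)diisothiocyanatotin(II)

There is no counter-ion, so the complex is neutral overall.
Ligand charges: 2×ethylenediamine (neutral), 2×isothiocyanato (-1 each); total -2. So Sn + (-2) = 0, giving Sn = +2.
Ligands are named alphabetically: ethylenediamine before isothiocyanato.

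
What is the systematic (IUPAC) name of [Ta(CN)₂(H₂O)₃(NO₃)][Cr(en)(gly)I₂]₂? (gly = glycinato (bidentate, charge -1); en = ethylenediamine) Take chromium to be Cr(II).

triaquadicyanonitratotantalum(V) (ethylenediamine)(glycinato)diiodochromate(II)

Cr is given as +2; the anion's ligand charges sum to -3, so the complex anion is 1−.
With 2 anions per cation, the cation must be 2×1 = 2+.
Cation: ligand charges sum to -3; for the ion to be 2+, Ta = +5.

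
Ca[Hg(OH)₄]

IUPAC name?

The 1 calcium counter-ion carries a total charge of +2, so each complex ion is 2−.
Ligand charges: 4×hydroxo (-1 each); total -4. So Hg + (-4) = 2−, giving Hg = +2.
The complex ion is anionic, so mercury takes the -ate form mercurate(II).

calcium tetrahydroxomercurate(II)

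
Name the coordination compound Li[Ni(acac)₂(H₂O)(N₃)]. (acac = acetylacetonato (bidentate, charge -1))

lithium bis(acetylacetonato)aquaazidonickelate(II)

The 1 lithium counter-ion carries a total charge of +1, so each complex ion is 1−.
Ligand charges: 1×azido (-1 each), 1×aqua (neutral), 2×acetylacetonato (-1 each); total -3. So Ni + (-3) = 1−, giving Ni = +2.
Ligands are named alphabetically: acetylacetonato before aqua before azido.
The complex ion is anionic, so nickel takes the -ate form nickelate(II).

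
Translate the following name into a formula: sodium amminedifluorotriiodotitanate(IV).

Na[TiF2I3(NH3)]

Ligands: 2 fluoro (F, -1), 3 iodo (I, -1), 1 ammine (NH3, neutral). Ligand charge sum = -5.
Charge balance with sodium (+1) requires 1 complex ion per 1 sodium.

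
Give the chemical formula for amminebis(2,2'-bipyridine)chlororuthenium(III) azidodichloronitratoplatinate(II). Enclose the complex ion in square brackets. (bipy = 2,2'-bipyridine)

Cation [Ru…]: ligand charges -1, Ru(III) ⇒ ion charge 2+.
Anion [Pt…]: ligand charges -4, Pt(II) ⇒ ion charge 2−.
One 2+ cation balances one 2− anion.

[Ru(bipy)2Cl(NH3)][PtCl2(N3)(NO3)]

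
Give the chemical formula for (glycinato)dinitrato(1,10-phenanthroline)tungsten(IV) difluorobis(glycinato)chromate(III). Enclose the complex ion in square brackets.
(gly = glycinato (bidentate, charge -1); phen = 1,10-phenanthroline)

Cation [W…]: ligand charges -3, W(IV) ⇒ ion charge 1+.
Anion [Cr…]: ligand charges -4, Cr(III) ⇒ ion charge 1−.
One 1+ cation balances one 1− anion.

[W(gly)(NO3)2(phen)][CrF2(gly)2]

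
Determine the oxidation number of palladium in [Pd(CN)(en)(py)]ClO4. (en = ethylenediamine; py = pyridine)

+2

1 perchlorate outside the brackets (-1 each) → the complex ion is 1+.
Ligand charges: 1×CN = -1; 1×en neutral; 1×py neutral; sum -1.
Pd + (-1) = 1+ ⇒ Pd is +2.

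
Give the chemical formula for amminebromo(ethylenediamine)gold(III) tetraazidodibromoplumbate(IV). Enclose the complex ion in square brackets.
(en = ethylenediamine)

Cation [Au…]: ligand charges -1, Au(III) ⇒ ion charge 2+.
Anion [Pb…]: ligand charges -6, Pb(IV) ⇒ ion charge 2−.
One 2+ cation balances one 2− anion.

[AuBr(en)(NH3)][PbBr2(N3)4]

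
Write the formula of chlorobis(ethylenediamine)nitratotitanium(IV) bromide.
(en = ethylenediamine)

[TiCl(en)2(NO3)]Br2

Ligands: 1 nitrato (NO3, -1), 1 chloro (Cl, -1), 2 ethylenediamine (en, neutral). Ligand charge sum = -2.
Charge balance with bromide (-1) requires 1 complex ion per 2 bromide.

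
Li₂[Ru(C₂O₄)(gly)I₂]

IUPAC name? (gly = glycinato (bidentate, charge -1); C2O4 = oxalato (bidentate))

lithium (glycinato)diiodooxalatoruthenate(III)

The 2 lithium counter-ions carry a total charge of +2, so each complex ion is 2−.
Ligand charges: 1×glycinato (-1 each), 2×iodo (-1 each), 1×oxalato (-2 each); total -5. So Ru + (-5) = 2−, giving Ru = +3.
The complex ion is anionic, so ruthenium takes the -ate form ruthenate(III).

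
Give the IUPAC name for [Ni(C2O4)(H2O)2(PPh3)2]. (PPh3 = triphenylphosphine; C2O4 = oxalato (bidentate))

diaquaoxalatobis(triphenylphosphine)nickel(II)

There is no counter-ion, so the complex is neutral overall.
Ligand charges: 2×triphenylphosphine (neutral), 2×aqua (neutral), 1×oxalato (-2 each); total -2. So Ni + (-2) = 0, giving Ni = +2.
Ligands are named alphabetically: aqua before oxalato before triphenylphosphine.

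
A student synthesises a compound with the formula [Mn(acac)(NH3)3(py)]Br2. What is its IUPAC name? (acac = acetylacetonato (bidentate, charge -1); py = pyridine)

The 2 bromide counter-ions carry a total charge of -2, so each complex ion is 2+.
Ligand charges: 1×acetylacetonato (-1 each), 3×ammine (neutral), 1×pyridine (neutral); total -1. So Mn + (-1) = 2+, giving Mn = +3.
Ligands are named alphabetically: acetylacetonato before ammine before pyridine.

(acetylacetonato)triammine(pyridine)manganese(III) bromide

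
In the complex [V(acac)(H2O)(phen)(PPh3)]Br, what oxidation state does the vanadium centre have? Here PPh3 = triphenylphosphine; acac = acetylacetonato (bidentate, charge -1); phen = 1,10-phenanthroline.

1 bromide outside the brackets (-1 each) → the complex ion is 1+.
Ligand charges: 1×PPh3 neutral; 1×acac = -1; 1×phen neutral; 1×H2O neutral; sum -1.
V + (-1) = 1+ ⇒ V is +2.

+2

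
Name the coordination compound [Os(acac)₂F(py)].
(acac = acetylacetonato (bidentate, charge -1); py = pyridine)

bis(acetylacetonato)fluoro(pyridine)osmium(III)

There is no counter-ion, so the complex is neutral overall.
Ligand charges: 2×acetylacetonato (-1 each), 1×pyridine (neutral), 1×fluoro (-1 each); total -3. So Os + (-3) = 0, giving Os = +3.
Ligands are named alphabetically: acetylacetonato before fluoro before pyridine.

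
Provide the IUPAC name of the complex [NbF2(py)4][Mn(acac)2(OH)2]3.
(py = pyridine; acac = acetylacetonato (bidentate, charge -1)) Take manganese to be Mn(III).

difluorotetrakis(pyridine)niobium(V) bis(acetylacetonato)dihydroxomanganate(III)

Both ions are complex: the cation is named first with the plain metal name, the anion second with the -ate form; each ion's ligands are alphabetised independently.
Mn is given as +3; the anion's ligand charges sum to -4, so the complex anion is 1−.
With 3 anions per cation, the cation must be 3×1 = 3+.
Cation: ligand charges sum to -2; for the ion to be 3+, Nb = +5.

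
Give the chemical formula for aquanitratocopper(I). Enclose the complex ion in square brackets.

Ligands: 1 aqua (H2O, neutral), 1 nitrato (NO3, -1). Ligand charge sum = -1.
With Cu in oxidation state +1, the complex ion is [Cu...].

[Cu(H2O)(NO3)]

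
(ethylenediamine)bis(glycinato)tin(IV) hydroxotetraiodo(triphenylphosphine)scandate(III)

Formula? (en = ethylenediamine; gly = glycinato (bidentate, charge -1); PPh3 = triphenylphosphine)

[Sn(en)(gly)2][ScI4(OH)(PPh3)]

Cation [Sn…]: ligand charges -2, Sn(IV) ⇒ ion charge 2+.
Anion [Sc…]: ligand charges -5, Sc(III) ⇒ ion charge 2−.
One 2+ cation balances one 2− anion.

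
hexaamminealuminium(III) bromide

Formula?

Ligands: 6 ammine (NH3, neutral). Ligand charge sum = 0.
With Al in oxidation state +3, the complex ion is [Al...]^3+.
Charge balance with bromide (-1) requires 1 complex ion per 3 bromide.

[Al(NH3)6]Br3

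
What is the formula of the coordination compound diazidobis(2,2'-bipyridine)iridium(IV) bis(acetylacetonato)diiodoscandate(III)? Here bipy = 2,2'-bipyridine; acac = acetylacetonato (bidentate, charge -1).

[Ir(bipy)2(N3)2][Sc(acac)2I2]2

Cation [Ir…]: ligand charges -2, Ir(IV) ⇒ ion charge 2+.
Anion [Sc…]: ligand charges -4, Sc(III) ⇒ ion charge 1−.
One 2+ cation requires 2 of the 1− anion.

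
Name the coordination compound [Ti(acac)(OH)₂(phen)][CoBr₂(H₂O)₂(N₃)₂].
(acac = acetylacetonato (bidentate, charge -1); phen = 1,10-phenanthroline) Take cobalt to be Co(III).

(acetylacetonato)dihydroxo(1,10-phenanthroline)titanium(IV) diaquadiazidodibromocobaltate(III)

Both ions are complex: the cation is named first with the plain metal name, the anion second with the -ate form; each ion's ligands are alphabetised independently.
Co is given as +3; the anion's ligand charges sum to -4, so the complex anion is 1−.
A 1:1 salt means the cation carries the equal and opposite charge, 1+.
Cation: ligand charges sum to -3; for the ion to be 1+, Ti = +4.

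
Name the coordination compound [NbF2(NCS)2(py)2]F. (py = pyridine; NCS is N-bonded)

The 1 fluoride counter-ion carries a total charge of -1, so each complex ion is 1+.
Ligand charges: 2×pyridine (neutral), 2×fluoro (-1 each), 2×isothiocyanato (-1 each); total -4. So Nb + (-4) = 1+, giving Nb = +5.
Ligands are named alphabetically: fluoro before isothiocyanato before pyridine.

difluorodiisothiocyanatobis(pyridine)niobium(V) fluoride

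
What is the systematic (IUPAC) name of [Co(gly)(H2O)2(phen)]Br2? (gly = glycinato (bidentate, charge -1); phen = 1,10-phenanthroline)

diaqua(glycinato)(1,10-phenanthroline)cobalt(III) bromide

The 2 bromide counter-ions carry a total charge of -2, so each complex ion is 2+.
Ligand charges: 2×aqua (neutral), 1×glycinato (-1 each), 1×1,10-phenanthroline (neutral); total -1. So Co + (-1) = 2+, giving Co = +3.
Ligands are named alphabetically: aqua before glycinato before phenanthroline.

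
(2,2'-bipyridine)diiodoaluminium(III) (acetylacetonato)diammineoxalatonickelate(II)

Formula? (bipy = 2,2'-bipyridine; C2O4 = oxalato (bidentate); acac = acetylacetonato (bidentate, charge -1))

Cation [Al…]: ligand charges -2, Al(III) ⇒ ion charge 1+.
Anion [Ni…]: ligand charges -3, Ni(II) ⇒ ion charge 1−.

[Al(bipy)I2][Ni(acac)(C2O4)(NH3)2]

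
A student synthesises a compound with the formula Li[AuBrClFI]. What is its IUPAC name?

The 1 lithium counter-ion carries a total charge of +1, so each complex ion is 1−.
Ligand charges: 1×bromo (-1 each), 1×iodo (-1 each), 1×chloro (-1 each), 1×fluoro (-1 each); total -4. So Au + (-4) = 1−, giving Au = +3.
The complex ion is anionic, so gold takes the -ate form aurate(III).

lithium bromochlorofluoroiodoaurate(III)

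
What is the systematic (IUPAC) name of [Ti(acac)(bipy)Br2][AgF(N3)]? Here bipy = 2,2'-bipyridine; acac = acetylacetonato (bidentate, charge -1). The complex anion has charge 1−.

(acetylacetonato)(2,2'-bipyridine)dibromotitanium(IV) azidofluoroargentate(I)

The complex anion is given as 1−; its ligand charges sum to -2, so Ag = +1.
A 1:1 salt means the cation carries the equal and opposite charge, 1+.
Cation: ligand charges sum to -3; for the ion to be 1+, Ti = +4.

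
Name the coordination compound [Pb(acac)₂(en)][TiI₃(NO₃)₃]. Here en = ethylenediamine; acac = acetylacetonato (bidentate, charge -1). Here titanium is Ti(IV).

Ti is given as +4; the anion's ligand charges sum to -6, so the complex anion is 2−.
A 1:1 salt means the cation carries the equal and opposite charge, 2+.
Cation: ligand charges sum to -2; for the ion to be 2+, Pb = +4.

bis(acetylacetonato)(ethylenediamine)lead(IV) triiodotrinitratotitanate(IV)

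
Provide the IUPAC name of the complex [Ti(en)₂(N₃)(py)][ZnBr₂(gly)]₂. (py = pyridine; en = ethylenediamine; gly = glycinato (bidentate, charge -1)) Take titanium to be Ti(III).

Ti is given as +3; the cation's ligand charges sum to -1, so the complex cation is 2+.
With 2 anions per cation, each anion must be 2/2 = 1−.
Anion: ligand charges sum to -3; for the ion to be 1−, Zn = +2.

azidobis(ethylenediamine)(pyridine)titanium(III) dibromo(glycinato)zincate(II)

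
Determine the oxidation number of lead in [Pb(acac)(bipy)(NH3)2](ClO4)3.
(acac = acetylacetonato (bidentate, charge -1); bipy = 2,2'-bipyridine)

3 perchlorate outside the brackets (-1 each) → the complex ion is 3+.
Ligand charges: 2×NH3 neutral; 1×acac = -1; 1×bipy neutral; sum -1.
Pb + (-1) = 3+ ⇒ Pb is +4.

+4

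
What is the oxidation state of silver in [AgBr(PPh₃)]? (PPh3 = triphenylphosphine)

No counter-ion: the bracketed complex is neutral.
Ligand charges: 1×PPh3 neutral; 1×Br = -1; sum -1.
Ag + (-1) = 0 ⇒ Ag is +1.

+1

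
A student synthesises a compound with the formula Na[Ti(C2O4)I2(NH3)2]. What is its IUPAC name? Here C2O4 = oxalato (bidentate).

sodium diamminediiodooxalatotitanate(III)

The 1 sodium counter-ion carries a total charge of +1, so each complex ion is 1−.
Ligand charges: 2×iodo (-1 each), 2×ammine (neutral), 1×oxalato (-2 each); total -4. So Ti + (-4) = 1−, giving Ti = +3.
The complex ion is anionic, so titanium takes the -ate form titanate(III).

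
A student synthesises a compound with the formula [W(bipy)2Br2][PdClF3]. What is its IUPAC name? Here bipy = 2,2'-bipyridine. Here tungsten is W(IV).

bis(2,2'-bipyridine)dibromotungsten(IV) chlorotrifluoropalladate(II)

Both ions are complex: the cation is named first with the plain metal name, the anion second with the -ate form; each ion's ligands are alphabetised independently.
W is given as +4; the cation's ligand charges sum to -2, so the complex cation is 2+.
A 1:1 salt means the anion carries the equal and opposite charge, 2−.
Anion: ligand charges sum to -4; for the ion to be 2−, Pd = +2.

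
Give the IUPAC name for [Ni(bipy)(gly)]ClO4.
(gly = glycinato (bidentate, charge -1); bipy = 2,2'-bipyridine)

The 1 perchlorate counter-ion carries a total charge of -1, so each complex ion is 1+.
Ligand charges: 1×glycinato (-1 each), 1×2,2'-bipyridine (neutral); total -1. So Ni + (-1) = 1+, giving Ni = +2.
Ligands are named alphabetically: bipyridine before glycinato.

(2,2'-bipyridine)(glycinato)nickel(II) perchlorate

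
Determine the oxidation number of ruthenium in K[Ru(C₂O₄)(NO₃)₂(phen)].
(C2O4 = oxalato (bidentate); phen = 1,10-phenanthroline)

+3

1 potassium outside the brackets (+1 each) → the complex ion is 1−.
Ligand charges: 1×C2O4 = -2; 1×phen neutral; 2×NO3 = -2; sum -4.
Ru + (-4) = 1− ⇒ Ru is +3.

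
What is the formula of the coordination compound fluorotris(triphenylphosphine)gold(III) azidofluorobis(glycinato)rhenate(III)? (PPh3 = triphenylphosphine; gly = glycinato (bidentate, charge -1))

Cation [Au…]: ligand charges -1, Au(III) ⇒ ion charge 2+.
Anion [Re…]: ligand charges -4, Re(III) ⇒ ion charge 1−.
One 2+ cation requires 2 of the 1− anion.

[AuF(PPh3)3][ReF(gly)2(N3)]2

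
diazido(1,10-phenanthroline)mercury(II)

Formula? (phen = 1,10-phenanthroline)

Ligands: 1 1,10-phenanthroline (phen, neutral), 2 azido (N3, -1). Ligand charge sum = -2.
With Hg in oxidation state +2, the complex ion is [Hg...].

[Hg(N3)2(phen)]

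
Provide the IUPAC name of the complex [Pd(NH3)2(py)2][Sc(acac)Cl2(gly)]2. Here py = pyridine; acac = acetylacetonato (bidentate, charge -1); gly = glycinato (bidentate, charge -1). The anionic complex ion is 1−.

The complex anion is given as 1−; its ligand charges sum to -4, so Sc = +3.
With 2 anions per cation, the cation must be 2×1 = 2+.
Cation: ligand charges sum to 0; for the ion to be 2+, Pd = +2.

diamminebis(pyridine)palladium(II) (acetylacetonato)dichloro(glycinato)scandate(III)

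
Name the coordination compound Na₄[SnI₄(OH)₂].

The 4 sodium counter-ions carry a total charge of +4, so each complex ion is 4−.
Ligand charges: 4×iodo (-1 each), 2×hydroxo (-1 each); total -6. So Sn + (-6) = 4−, giving Sn = +2.
The complex ion is anionic, so tin takes the -ate form stannate(II).

sodium dihydroxotetraiodostannate(II)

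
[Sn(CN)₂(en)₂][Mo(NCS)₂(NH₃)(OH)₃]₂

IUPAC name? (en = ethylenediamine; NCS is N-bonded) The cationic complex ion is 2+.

dicyanobis(ethylenediamine)tin(IV) amminetrihydroxodiisothiocyanatomolybdate(IV)

The complex cation is given as 2+; its ligand charges sum to -2, so Sn = +4.
With 2 anions per cation, each anion must be 2/2 = 1−.
Anion: ligand charges sum to -5; for the ion to be 1−, Mo = +4.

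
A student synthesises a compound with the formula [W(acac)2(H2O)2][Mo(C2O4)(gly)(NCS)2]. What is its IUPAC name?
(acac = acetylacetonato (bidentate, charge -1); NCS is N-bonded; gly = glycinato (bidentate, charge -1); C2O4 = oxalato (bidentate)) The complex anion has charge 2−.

Both ions are complex: the cation is named first with the plain metal name, the anion second with the -ate form; each ion's ligands are alphabetised independently.
The complex anion is given as 2−; its ligand charges sum to -5, so Mo = +3.
A 1:1 salt means the cation carries the equal and opposite charge, 2+.
Cation: ligand charges sum to -2; for the ion to be 2+, W = +4.

bis(acetylacetonato)diaquatungsten(IV) (glycinato)diisothiocyanatooxalatomolybdate(III)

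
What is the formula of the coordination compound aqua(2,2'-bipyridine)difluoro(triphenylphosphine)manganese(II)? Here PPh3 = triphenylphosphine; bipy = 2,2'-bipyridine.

[Mn(bipy)F2(H2O)(PPh3)]

Ligands: 2 fluoro (F, -1), 1 triphenylphosphine (PPh3, neutral), 1 2,2'-bipyridine (bipy, neutral), 1 aqua (H2O, neutral). Ligand charge sum = -2.
With Mn in oxidation state +2, the complex ion is [Mn...].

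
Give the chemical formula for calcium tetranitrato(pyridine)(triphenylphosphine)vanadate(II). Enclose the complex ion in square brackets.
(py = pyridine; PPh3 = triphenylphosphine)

Ca[V(NO3)4(PPh3)(py)]

Ligands: 1 pyridine (py, neutral), 1 triphenylphosphine (PPh3, neutral), 4 nitrato (NO3, -1). Ligand charge sum = -4.
With V in oxidation state +2, the complex ion is [V...]^2−.
Charge balance with calcium (+2) requires 1 complex ion per 1 calcium.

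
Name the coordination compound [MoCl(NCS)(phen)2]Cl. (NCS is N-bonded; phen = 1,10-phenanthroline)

The 1 chloride counter-ion carries a total charge of -1, so each complex ion is 1+.
Ligand charges: 1×isothiocyanato (-1 each), 1×chloro (-1 each), 2×1,10-phenanthroline (neutral); total -2. So Mo + (-2) = 1+, giving Mo = +3.
Ligands are named alphabetically: chloro before isothiocyanato before phenanthroline.

chloroisothiocyanatobis(1,10-phenanthroline)molybdenum(III) chloride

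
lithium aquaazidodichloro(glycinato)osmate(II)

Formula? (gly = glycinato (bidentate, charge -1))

Li2[OsCl2(gly)(H2O)(N3)]

Ligands: 1 azido (N3, -1), 2 chloro (Cl, -1), 1 glycinato (gly, -1), 1 aqua (H2O, neutral). Ligand charge sum = -4.
Charge balance with lithium (+1) requires 1 complex ion per 2 lithium.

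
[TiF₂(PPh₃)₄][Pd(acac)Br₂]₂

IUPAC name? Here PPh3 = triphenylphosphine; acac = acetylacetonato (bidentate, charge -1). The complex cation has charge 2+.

difluorotetrakis(triphenylphosphine)titanium(IV) (acetylacetonato)dibromopalladate(II)

Both ions are complex: the cation is named first with the plain metal name, the anion second with the -ate form; each ion's ligands are alphabetised independently.
The complex cation is given as 2+; its ligand charges sum to -2, so Ti = +4.
With 2 anions per cation, each anion must be 2/2 = 1−.
Anion: ligand charges sum to -3; for the ion to be 1−, Pd = +2.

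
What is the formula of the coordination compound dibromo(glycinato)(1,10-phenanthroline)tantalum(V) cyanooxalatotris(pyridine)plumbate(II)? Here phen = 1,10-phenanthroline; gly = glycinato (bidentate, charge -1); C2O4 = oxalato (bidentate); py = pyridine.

Cation [Ta…]: ligand charges -3, Ta(V) ⇒ ion charge 2+.
Anion [Pb…]: ligand charges -3, Pb(II) ⇒ ion charge 1−.
One 2+ cation requires 2 of the 1− anion.

[TaBr2(gly)(phen)][Pb(C2O4)(CN)(py)3]2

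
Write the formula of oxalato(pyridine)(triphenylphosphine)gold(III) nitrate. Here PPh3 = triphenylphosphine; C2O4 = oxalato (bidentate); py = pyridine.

[Au(C2O4)(PPh3)(py)]NO3

Ligands: 1 triphenylphosphine (PPh3, neutral), 1 oxalato (C2O4, -2), 1 pyridine (py, neutral). Ligand charge sum = -2.
With Au in oxidation state +3, the complex ion is [Au...]^1+.
Charge balance with nitrate (-1) requires 1 complex ion per 1 nitrate.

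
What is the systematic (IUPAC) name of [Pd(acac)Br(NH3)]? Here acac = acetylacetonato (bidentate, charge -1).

There is no counter-ion, so the complex is neutral overall.
Ligand charges: 1×ammine (neutral), 1×acetylacetonato (-1 each), 1×bromo (-1 each); total -2. So Pd + (-2) = 0, giving Pd = +2.
Ligands are named alphabetically: acetylacetonato before ammine before bromo.

(acetylacetonato)amminebromopalladium(II)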